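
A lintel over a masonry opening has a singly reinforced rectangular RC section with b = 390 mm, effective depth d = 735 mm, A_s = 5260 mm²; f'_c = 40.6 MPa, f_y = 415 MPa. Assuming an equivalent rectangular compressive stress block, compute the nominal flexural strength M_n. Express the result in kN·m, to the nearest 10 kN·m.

M_n ≈ 1430 kN·m

T = A_s f_y = 5260 × 415 = 2182900 N = 2182.9 kN.
From C = T: a = T/(0.85 f'_c b) = 2182900/(0.85 × 40.6 × 390) = 162.19 mm.
M_n = T(d − a/2) = 2182.9 kN × (735 − 81.095) mm = 1427.41 kN·m.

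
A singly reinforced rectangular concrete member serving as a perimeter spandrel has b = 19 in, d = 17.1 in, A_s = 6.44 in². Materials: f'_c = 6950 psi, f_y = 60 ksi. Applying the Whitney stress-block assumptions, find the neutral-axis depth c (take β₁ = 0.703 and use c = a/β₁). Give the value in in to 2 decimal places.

c ≈ 4.90 in

T = A_s f_y = 6.44 × 60 = 386.4 kips.
a = T/(0.85 f'_c b) = 386.4/(0.85 × 6.95 × 19) = 3.4425 in.
With β₁ = 0.703, c = a/β₁ = 3.4425/0.703 = 4.90 in.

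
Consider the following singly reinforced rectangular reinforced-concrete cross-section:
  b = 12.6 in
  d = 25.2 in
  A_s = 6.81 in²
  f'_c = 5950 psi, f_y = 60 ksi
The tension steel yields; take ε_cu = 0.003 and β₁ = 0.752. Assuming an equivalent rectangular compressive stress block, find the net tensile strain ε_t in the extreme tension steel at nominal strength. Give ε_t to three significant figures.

a = A_s f_y/(0.85 f'_c b) = 6.412 in.
β₁ = 0.752, so c = a/β₁ = 6.412/0.752 = 8.527 in.
From the linear strain diagram with ε_cu = 0.003: ε_t = 0.003 (d − c)/c = 0.003 × (25.2 − 8.527)/8.527 = 0.00587.
Since ε_t ≥ 0.005, the section is tension-controlled.

ε_t ≈ 0.00587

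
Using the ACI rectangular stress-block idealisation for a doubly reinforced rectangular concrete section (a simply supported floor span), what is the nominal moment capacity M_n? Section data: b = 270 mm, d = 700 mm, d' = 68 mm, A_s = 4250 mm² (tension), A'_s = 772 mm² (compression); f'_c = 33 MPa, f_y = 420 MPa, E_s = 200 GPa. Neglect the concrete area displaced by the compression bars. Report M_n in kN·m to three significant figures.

Assume both tension and compression steel yield.
Net tension couple steel: A_s − A'_s = 3478 mm².
a = (A_s − A'_s) f_y / (0.85 f'_c b) = 1460760/(0.85 × 33 × 270) = 192.88 mm.
c = a/β₁ = 192.88/0.814 = 236.95 mm; ε'_s = 0.003(c − d')/c = 0.0021 ≥ f_y/E_s = 0.0021, so compression steel does yield.
M_n = (A_s − A'_s) f_y (d − a/2) + A'_s f_y (d − d') = [1460760 × (700 − 96.44) + 324240 × (700 − 68)] × 10⁻⁶ = 881.66 + 204.92 = 1086.58 kN·m.

M_n ≈ 1090 kN·m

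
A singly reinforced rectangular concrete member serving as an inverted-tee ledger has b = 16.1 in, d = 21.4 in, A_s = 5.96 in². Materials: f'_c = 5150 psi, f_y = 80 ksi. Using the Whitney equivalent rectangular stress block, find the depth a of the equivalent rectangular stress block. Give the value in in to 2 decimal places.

a ≈ 6.77 in

T = A_s f_y = 5.96 × 80 = 476.8 kips.
a = T/(0.85 f'_c b) = 476.8/(0.85 × 5.15 × 16.1) = 6.77 in.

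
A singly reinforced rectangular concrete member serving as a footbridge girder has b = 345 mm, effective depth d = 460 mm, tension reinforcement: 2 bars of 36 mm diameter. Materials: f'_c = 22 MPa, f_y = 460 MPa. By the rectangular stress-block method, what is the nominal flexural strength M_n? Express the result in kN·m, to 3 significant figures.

A_s = 2 × 1018 = 2036 mm².
T = A_s f_y = 2036 × 460 = 936560 N = 936.56 kN.
From C = T: a = T/(0.85 f'_c b) = 936560/(0.85 × 22 × 345) = 145.17 mm.
M_n = T(d − a/2) = 936.56 kN × (460 − 72.585) mm = 362.84 kN·m.

M_n ≈ 363 kN·m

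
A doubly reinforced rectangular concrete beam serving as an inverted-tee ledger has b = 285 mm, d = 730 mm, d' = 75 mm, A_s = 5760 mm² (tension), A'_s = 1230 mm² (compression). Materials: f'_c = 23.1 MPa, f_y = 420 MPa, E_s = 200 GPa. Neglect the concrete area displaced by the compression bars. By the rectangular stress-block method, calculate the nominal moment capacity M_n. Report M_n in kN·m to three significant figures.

Assume both tension and compression steel yield.
Net tension couple steel: A_s − A'_s = 4530 mm².
a = (A_s − A'_s) f_y / (0.85 f'_c b) = 1902600/(0.85 × 23.1 × 285) = 339.99 mm.
c = a/β₁ = 339.99/0.85 = 399.99 mm; ε'_s = 0.003(c − d')/c = 0.0024 ≥ f_y/E_s = 0.0021, so compression steel does yield.
M_n = (A_s − A'_s) f_y (d − a/2) + A'_s f_y (d − d') = [1902600 × (730 − 169.995) + 516600 × (730 − 75)] × 10⁻⁶ = 1065.47 + 338.37 = 1403.84 kN·m.

M_n ≈ 1400 kN·m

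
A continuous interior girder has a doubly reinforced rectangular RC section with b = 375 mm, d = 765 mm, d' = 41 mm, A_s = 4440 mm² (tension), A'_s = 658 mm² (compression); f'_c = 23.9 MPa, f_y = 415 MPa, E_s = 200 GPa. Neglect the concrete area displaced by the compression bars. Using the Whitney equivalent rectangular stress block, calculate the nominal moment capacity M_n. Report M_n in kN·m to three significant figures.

M_n ≈ 1240 kN·m

Assume both tension and compression steel yield.
Net tension couple steel: A_s − A'_s = 3782 mm².
a = (A_s − A'_s) f_y / (0.85 f'_c b) = 1569530/(0.85 × 23.9 × 375) = 206.03 mm.
c = a/β₁ = 206.03/0.85 = 242.39 mm; ε'_s = 0.003(c − d')/c = 0.0025 ≥ f_y/E_s = 0.0021, so compression steel does yield.
M_n = (A_s − A'_s) f_y (d − a/2) + A'_s f_y (d − d') = [1569530 × (765 − 103.015) + 273070 × (765 − 41)] × 10⁻⁶ = 1039.01 + 197.70 = 1236.71 kN·m.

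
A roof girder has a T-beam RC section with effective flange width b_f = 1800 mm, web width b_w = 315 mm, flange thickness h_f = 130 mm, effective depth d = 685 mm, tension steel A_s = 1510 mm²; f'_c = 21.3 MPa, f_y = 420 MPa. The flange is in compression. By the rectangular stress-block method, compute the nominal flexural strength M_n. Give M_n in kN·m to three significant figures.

M_n ≈ 428 kN·m

Tension: T = A_s f_y = 1510 × 420 = 634200 N.
Try a within the flange: a = T/(0.85 f'_c b_f) = 634200/(0.85 × 21.3 × 1800) = 19.46 mm.
Since a = 19.46 ≤ h_f = 130 mm, the stress block lies entirely in the flange; analyse as a rectangular beam of width b_f.
M_n = T(d − a/2) = 634200 × (685 − 9.73) = 428.26 × 10⁶ N·mm.
M_n = 428.26 kN·m.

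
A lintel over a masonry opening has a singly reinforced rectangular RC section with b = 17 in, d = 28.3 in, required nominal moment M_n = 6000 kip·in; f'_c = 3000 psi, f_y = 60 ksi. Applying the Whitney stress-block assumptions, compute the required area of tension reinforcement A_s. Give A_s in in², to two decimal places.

A_s ≈ 3.91 in²

From M_n = 0.85 f'_c a b (d − a/2):
a = d − √(d² − 2M_n/(0.85 f'_c b)) = 28.3 − √(28.3² − 2 × 6000/(0.85 × 3 × 17)) = 5.407 in.
A_s = 0.85 f'_c a b / f_y = 0.85 × 3 × 5.407 × 17 / 60 = 3.907 in².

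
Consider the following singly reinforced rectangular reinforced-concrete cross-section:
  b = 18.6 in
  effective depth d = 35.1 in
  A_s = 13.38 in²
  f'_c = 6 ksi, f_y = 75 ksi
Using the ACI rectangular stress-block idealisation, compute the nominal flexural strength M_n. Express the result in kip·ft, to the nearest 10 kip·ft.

M_n ≈ 2490 kip·ft

T = A_s f_y = 13.38 × 75 = 1003.5 kips.
a = T/(0.85 f'_c b) = 1003.5/(0.85 × 6 × 18.6) = 10.579 in.
M_n = T(d − a/2) = 1003.5 × (35.1 − 5.2895) = 29914.8 kip·in = 29914.8/12 = 2492.90 kip·ft.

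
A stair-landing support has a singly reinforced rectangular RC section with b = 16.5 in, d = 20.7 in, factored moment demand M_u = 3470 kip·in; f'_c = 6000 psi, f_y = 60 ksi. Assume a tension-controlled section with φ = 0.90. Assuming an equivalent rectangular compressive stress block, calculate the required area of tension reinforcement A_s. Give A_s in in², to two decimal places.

A_s ≈ 3.29 in²

M_n = M_u/φ = 3470/0.90 = 3855.56 kip·in.
From M_n = 0.85 f'_c a b (d − a/2):
a = d − √(d² − 2M_n/(0.85 f'_c b)) = 20.7 − √(20.7² − 2 × 3855.56/(0.85 × 6 × 16.5)) = 2.346 in.
A_s = 0.85 f'_c a b / f_y = 0.85 × 6 × 2.346 × 16.5 / 60 = 3.290 in².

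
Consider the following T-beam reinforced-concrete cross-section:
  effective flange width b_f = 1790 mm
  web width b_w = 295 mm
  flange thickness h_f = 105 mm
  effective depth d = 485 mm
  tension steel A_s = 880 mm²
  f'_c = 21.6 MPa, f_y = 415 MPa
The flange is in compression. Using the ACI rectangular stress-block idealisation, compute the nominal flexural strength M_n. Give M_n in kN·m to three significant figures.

M_n ≈ 175 kN·m

Tension: T = A_s f_y = 880 × 415 = 365200 N.
Try a within the flange: a = T/(0.85 f'_c b_f) = 365200/(0.85 × 21.6 × 1790) = 11.11 mm.
Since a = 11.11 ≤ h_f = 105 mm, the stress block lies entirely in the flange; analyse as a rectangular beam of width b_f.
M_n = T(d − a/2) = 365200 × (485 − 5.555) = 175.09 × 10⁶ N·mm.
M_n = 175.09 kN·m.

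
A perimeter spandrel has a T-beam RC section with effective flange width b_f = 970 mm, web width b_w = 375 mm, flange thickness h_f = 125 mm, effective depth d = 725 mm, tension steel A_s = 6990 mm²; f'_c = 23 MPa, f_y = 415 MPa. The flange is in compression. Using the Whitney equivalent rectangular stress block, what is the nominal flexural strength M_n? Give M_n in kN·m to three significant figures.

M_n ≈ 1870 kN·m

Tension: T = A_s f_y = 6990 × 415 = 2900850 N.
Try a within the flange: a = T/(0.85 f'_c b_f) = 2900850/(0.85 × 23 × 970) = 152.97 mm.
a = 152.97 > h_f = 125 mm: the block extends into the web. Split into flange-overhang and web parts.
C_f = 0.85 f'_c (b_f − b_w) h_f = 0.85 × 23 × (970 − 375) × 125 = 1454031 N.
Remaining web compression depth: a_w = (T − C_f)/(0.85 f'_c b_w) = (2900850 − 1454031)/(0.85 × 23 × 375) = 197.35 mm.
M_n = C_f(d − h_f/2) + (T − C_f)(d − a_w/2) = 1454031 × (725 − 62.5) + 1446819 × (725 − 98.675) = 963.30 + 906.18 = 1869.48 × 10⁶ N·mm.
M_n = 1869.48 kN·m.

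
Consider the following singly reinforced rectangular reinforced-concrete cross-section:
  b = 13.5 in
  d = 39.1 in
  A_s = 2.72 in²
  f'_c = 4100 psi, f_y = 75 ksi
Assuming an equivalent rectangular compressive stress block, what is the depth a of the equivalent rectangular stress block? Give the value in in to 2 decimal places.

T = A_s f_y = 2.72 × 75 = 204 kips.
a = T/(0.85 f'_c b) = 204/(0.85 × 4.1 × 13.5) = 4.34 in.

a ≈ 4.34 in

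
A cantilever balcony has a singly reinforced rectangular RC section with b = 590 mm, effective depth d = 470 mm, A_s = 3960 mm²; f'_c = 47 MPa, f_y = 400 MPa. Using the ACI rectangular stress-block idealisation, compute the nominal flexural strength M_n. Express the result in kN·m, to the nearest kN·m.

T = A_s f_y = 3960 × 400 = 1584000 N = 1584 kN.
From C = T: a = T/(0.85 f'_c b) = 1584000/(0.85 × 47 × 590) = 67.20 mm.
M_n = T(d − a/2) = 1584 kN × (470 − 33.6) mm = 691.26 kN·m.

M_n ≈ 691 kN·m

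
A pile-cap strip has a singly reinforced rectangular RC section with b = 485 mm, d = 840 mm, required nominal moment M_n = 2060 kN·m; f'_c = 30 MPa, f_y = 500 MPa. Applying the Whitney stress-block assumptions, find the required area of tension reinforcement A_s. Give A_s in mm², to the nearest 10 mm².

With M_n = 0.85 f'_c a b (d − a/2), solve the quadratic for a:
a = d − √(d² − 2M_n/(0.85 f'_c b)) = 840 − √(840² − 2 × 2060×10⁶/(0.85 × 30 × 485)) = 229.70 mm.
A_s = 0.85 f'_c a b / f_y = 0.85 × 30 × 229.70 × 485 / 500 = 5681.6 mm².

A_s ≈ 5680 mm²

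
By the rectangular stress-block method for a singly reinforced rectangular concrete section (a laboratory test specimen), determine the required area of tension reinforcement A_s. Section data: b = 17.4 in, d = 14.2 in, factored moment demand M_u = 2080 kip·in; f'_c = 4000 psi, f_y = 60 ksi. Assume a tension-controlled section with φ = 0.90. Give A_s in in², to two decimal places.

M_n = M_u/φ = 2080/0.90 = 2311.11 kip·in.
From M_n = 0.85 f'_c a b (d − a/2):
a = d − √(d² − 2M_n/(0.85 f'_c b)) = 14.2 − √(14.2² − 2 × 2311.11/(0.85 × 4 × 17.4)) = 3.087 in.
A_s = 0.85 f'_c a b / f_y = 0.85 × 4 × 3.087 × 17.4 / 60 = 3.044 in².

A_s ≈ 3.04 in²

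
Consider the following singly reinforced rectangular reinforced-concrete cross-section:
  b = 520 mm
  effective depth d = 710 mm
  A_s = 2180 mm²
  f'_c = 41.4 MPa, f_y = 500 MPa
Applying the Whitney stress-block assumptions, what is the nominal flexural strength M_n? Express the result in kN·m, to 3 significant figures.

M_n ≈ 741 kN·m

T = A_s f_y = 2180 × 500 = 1090000 N = 1090 kN.
From C = T: a = T/(0.85 f'_c b) = 1090000/(0.85 × 41.4 × 520) = 59.57 mm.
M_n = T(d − a/2) = 1090 kN × (710 − 29.785) mm = 741.43 kN·m.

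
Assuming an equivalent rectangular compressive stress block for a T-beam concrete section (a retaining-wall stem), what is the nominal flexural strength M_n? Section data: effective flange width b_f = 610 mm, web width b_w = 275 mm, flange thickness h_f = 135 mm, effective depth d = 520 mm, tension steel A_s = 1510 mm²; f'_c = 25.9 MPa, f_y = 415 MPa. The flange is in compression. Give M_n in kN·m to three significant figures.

Tension: T = A_s f_y = 1510 × 415 = 626650 N.
Try a within the flange: a = T/(0.85 f'_c b_f) = 626650/(0.85 × 25.9 × 610) = 46.66 mm.
Since a = 46.66 ≤ h_f = 135 mm, the stress block lies entirely in the flange; analyse as a rectangular beam of width b_f.
M_n = T(d − a/2) = 626650 × (520 − 23.33) = 311.24 × 10⁶ N·mm.
M_n = 311.24 kN·m.

M_n ≈ 311 kN·m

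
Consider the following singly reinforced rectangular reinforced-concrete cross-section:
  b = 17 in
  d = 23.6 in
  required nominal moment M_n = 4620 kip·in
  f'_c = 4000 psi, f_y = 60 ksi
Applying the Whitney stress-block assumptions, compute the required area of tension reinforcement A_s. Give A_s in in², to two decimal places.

A_s ≈ 3.54 in²

From M_n = 0.85 f'_c a b (d − a/2):
a = d − √(d² − 2M_n/(0.85 f'_c b)) = 23.6 − √(23.6² − 2 × 4620/(0.85 × 4 × 17)) = 3.673 in.
A_s = 0.85 f'_c a b / f_y = 0.85 × 4 × 3.673 × 17 / 60 = 3.538 in².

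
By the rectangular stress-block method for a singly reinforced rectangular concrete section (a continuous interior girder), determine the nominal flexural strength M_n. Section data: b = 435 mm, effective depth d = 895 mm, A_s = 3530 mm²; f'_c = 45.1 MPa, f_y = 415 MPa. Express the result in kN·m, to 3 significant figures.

T = A_s f_y = 3530 × 415 = 1464950 N = 1464.95 kN.
From C = T: a = T/(0.85 f'_c b) = 1464950/(0.85 × 45.1 × 435) = 87.85 mm.
M_n = T(d − a/2) = 1464.95 kN × (895 − 43.925) mm = 1246.78 kN·m.

M_n ≈ 1250 kN·m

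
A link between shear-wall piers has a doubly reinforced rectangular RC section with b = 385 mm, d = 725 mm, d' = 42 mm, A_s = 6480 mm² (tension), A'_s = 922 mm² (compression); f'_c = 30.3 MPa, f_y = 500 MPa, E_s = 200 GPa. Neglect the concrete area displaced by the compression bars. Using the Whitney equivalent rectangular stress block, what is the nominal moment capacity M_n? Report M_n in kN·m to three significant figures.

M_n ≈ 1940 kN·m

Assume both tension and compression steel yield.
Net tension couple steel: A_s − A'_s = 5558 mm².
a = (A_s − A'_s) f_y / (0.85 f'_c b) = 2779000/(0.85 × 30.3 × 385) = 280.26 mm.
c = a/β₁ = 280.26/0.834 = 336.04 mm; ε'_s = 0.003(c − d')/c = 0.0026 ≥ f_y/E_s = 0.0025, so compression steel does yield.
M_n = (A_s − A'_s) f_y (d − a/2) + A'_s f_y (d − d') = [2779000 × (725 − 140.13) + 461000 × (725 − 42)] × 10⁻⁶ = 1625.35 + 314.86 = 1940.21 kN·m.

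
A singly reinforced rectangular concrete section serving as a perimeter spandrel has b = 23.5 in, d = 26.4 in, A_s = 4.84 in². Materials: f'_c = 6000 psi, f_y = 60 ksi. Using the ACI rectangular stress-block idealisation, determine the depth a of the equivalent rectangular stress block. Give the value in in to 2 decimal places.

T = A_s f_y = 4.84 × 60 = 290.4 kips.
a = T/(0.85 f'_c b) = 290.4/(0.85 × 6 × 23.5) = 2.42 in.

a ≈ 2.42 in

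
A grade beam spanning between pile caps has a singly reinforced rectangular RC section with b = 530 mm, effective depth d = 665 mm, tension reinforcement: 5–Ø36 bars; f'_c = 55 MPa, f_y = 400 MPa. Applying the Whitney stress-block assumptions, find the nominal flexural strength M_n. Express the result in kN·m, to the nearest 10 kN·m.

M_n ≈ 1270 kN·m

A_s = 5 × 1018 = 5090 mm².
T = A_s f_y = 5090 × 400 = 2036000 N = 2036 kN.
From C = T: a = T/(0.85 f'_c b) = 2036000/(0.85 × 55 × 530) = 82.17 mm.
M_n = T(d − a/2) = 2036 kN × (665 − 41.085) mm = 1270.29 kN·m.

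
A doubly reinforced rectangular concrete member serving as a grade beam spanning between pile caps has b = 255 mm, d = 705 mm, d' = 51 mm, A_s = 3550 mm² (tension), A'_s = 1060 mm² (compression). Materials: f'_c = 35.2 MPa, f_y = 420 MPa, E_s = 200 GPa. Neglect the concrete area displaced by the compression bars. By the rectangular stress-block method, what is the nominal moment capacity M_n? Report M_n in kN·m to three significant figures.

Assume both tension and compression steel yield.
Net tension couple steel: A_s − A'_s = 2490 mm².
a = (A_s − A'_s) f_y / (0.85 f'_c b) = 1045800/(0.85 × 35.2 × 255) = 137.07 mm.
c = a/β₁ = 137.07/0.799 = 171.55 mm; ε'_s = 0.003(c − d')/c = 0.0021 ≥ f_y/E_s = 0.0021, so compression steel does yield.
M_n = (A_s − A'_s) f_y (d − a/2) + A'_s f_y (d − d') = [1045800 × (705 − 68.535) + 445200 × (705 − 51)] × 10⁻⁶ = 665.62 + 291.16 = 956.78 kN·m.

M_n ≈ 957 kN·m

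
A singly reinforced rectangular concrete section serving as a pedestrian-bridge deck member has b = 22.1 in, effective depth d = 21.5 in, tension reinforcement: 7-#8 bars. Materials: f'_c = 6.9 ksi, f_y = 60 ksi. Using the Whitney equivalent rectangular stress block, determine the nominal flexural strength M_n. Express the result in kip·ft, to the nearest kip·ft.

A_s = 7 × 0.79 = 5.53 in².
T = A_s f_y = 5.53 × 60 = 331.8 kips.
a = T/(0.85 f'_c b) = 331.8/(0.85 × 6.9 × 22.1) = 2.560 in.
M_n = T(d − a/2) = 331.8 × (21.5 − 1.28) = 6709.0 kip·in = 6709.0/12 = 559.08 kip·ft.

M_n ≈ 559 kip·ft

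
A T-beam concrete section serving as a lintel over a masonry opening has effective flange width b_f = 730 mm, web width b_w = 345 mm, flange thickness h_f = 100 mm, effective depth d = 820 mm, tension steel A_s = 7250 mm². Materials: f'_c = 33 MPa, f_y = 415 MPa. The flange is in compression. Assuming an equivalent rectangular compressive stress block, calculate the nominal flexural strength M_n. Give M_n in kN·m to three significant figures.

M_n ≈ 2220 kN·m

Tension: T = A_s f_y = 7250 × 415 = 3008750 N.
Try a within the flange: a = T/(0.85 f'_c b_f) = 3008750/(0.85 × 33 × 730) = 146.94 mm.
a = 146.94 > h_f = 100 mm: the block extends into the web. Split into flange-overhang and web parts.
C_f = 0.85 f'_c (b_f − b_w) h_f = 0.85 × 33 × (730 − 345) × 100 = 1079925 N.
Remaining web compression depth: a_w = (T − C_f)/(0.85 f'_c b_w) = (3008750 − 1079925)/(0.85 × 33 × 345) = 199.32 mm.
M_n = C_f(d − h_f/2) + (T − C_f)(d − a_w/2) = 1079925 × (820 − 50) + 1928825 × (820 − 99.66) = 831.54 + 1389.41 = 2220.95 × 10⁶ N·mm.
M_n = 2220.95 kN·m.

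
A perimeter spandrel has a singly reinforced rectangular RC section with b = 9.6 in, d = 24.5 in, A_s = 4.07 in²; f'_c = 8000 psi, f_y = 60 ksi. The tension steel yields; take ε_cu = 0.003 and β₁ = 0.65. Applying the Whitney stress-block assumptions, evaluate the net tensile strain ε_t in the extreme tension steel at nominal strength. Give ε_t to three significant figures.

ε_t ≈ 0.00977

a = A_s f_y/(0.85 f'_c b) = 3.741 in.
β₁ = 0.65, so c = a/β₁ = 3.741/0.65 = 5.755 in.
From the linear strain diagram with ε_cu = 0.003: ε_t = 0.003 (d − c)/c = 0.003 × (24.5 − 5.755)/5.755 = 0.00977.
Since ε_t ≥ 0.005, the section is tension-controlled.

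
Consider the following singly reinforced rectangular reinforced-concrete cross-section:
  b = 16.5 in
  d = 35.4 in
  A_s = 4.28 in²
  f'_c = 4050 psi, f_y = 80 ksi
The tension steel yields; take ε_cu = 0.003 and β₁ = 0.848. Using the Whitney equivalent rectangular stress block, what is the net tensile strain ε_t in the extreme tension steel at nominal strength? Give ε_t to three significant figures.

ε_t ≈ 0.0119

a = A_s f_y/(0.85 f'_c b) = 6.028 in.
β₁ = 0.848, so c = a/β₁ = 6.028/0.848 = 7.108 in.
From the linear strain diagram with ε_cu = 0.003: ε_t = 0.003 (d − c)/c = 0.003 × (35.4 − 7.108)/7.108 = 0.0119.
Since ε_t ≥ 0.005, the section is tension-controlled.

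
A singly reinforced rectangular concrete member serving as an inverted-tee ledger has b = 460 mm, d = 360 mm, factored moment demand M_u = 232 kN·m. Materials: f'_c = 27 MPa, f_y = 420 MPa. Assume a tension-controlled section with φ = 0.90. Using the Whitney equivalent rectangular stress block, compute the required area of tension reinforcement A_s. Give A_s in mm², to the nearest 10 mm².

M_n = M_u/φ = 232/0.90 = 257.778 kN·m.
With M_n = 0.85 f'_c a b (d − a/2), solve the quadratic for a:
a = d − √(d² − 2M_n/(0.85 f'_c b)) = 360 − √(360² − 2 × 257.778×10⁶/(0.85 × 27 × 460)) = 75.81 mm.
A_s = 0.85 f'_c a b / f_y = 0.85 × 27 × 75.81 × 460 / 420 = 1905.5 mm².

A_s ≈ 1910 mm²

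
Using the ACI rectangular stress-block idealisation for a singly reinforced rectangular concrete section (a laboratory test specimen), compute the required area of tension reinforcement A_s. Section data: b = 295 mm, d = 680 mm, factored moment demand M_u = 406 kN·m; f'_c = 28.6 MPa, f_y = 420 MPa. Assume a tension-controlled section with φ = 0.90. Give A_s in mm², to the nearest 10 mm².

A_s ≈ 1700 mm²

M_n = M_u/φ = 406/0.90 = 451.111 kN·m.
With M_n = 0.85 f'_c a b (d − a/2), solve the quadratic for a:
a = d − √(d² − 2M_n/(0.85 f'_c b)) = 680 − √(680² − 2 × 451.111×10⁶/(0.85 × 28.6 × 295)) = 99.83 mm.
A_s = 0.85 f'_c a b / f_y = 0.85 × 28.6 × 99.83 × 295 / 420 = 1704.6 mm².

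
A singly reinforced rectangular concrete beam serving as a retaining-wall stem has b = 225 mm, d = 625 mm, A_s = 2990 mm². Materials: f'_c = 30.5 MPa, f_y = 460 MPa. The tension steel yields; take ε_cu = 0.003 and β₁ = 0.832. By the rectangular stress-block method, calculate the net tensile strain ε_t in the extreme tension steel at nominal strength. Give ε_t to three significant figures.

a = A_s f_y/(0.85 f'_c b) = 235.79 mm.
β₁ = 0.832, so c = a/β₁ = 235.79/0.832 = 283.40 mm.
From the linear strain diagram with ε_cu = 0.003: ε_t = 0.003 (d − c)/c = 0.003 × (625 − 283.40)/283.40 = 0.00362.
ε_t < 0.004 — the section is over-reinforced for flexure under ACI limits.

ε_t ≈ 0.00362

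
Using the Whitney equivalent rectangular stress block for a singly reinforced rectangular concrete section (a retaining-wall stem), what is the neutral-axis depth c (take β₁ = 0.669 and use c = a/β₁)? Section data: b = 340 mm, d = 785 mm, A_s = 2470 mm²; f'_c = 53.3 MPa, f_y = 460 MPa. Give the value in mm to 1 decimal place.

c ≈ 110.3 mm

T = A_s f_y = 2470 × 460 = 1136200 N = 1136.2 kN.
Setting C = 0.85 f'_c a b equal to T: a = 1136200/(0.85 × 53.3 × 340) = 73.761 mm.
With β₁ = 0.669, c = a/β₁ = 73.761/0.669 = 110.3 mm.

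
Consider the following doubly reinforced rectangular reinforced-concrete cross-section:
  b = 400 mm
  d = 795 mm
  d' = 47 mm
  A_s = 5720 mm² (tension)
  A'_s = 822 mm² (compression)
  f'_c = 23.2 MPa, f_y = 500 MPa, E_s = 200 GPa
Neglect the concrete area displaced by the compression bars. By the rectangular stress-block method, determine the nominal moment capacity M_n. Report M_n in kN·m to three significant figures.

M_n ≈ 1870 kN·m

Assume both tension and compression steel yield.
Net tension couple steel: A_s − A'_s = 4898 mm².
a = (A_s − A'_s) f_y / (0.85 f'_c b) = 2449000/(0.85 × 23.2 × 400) = 310.47 mm.
c = a/β₁ = 310.47/0.85 = 365.26 mm; ε'_s = 0.003(c − d')/c = 0.0026 ≥ f_y/E_s = 0.0025, so compression steel does yield.
M_n = (A_s − A'_s) f_y (d − a/2) + A'_s f_y (d − d') = [2449000 × (795 − 155.235) + 411000 × (795 − 47)] × 10⁻⁶ = 1566.78 + 307.43 = 1874.21 kN·m.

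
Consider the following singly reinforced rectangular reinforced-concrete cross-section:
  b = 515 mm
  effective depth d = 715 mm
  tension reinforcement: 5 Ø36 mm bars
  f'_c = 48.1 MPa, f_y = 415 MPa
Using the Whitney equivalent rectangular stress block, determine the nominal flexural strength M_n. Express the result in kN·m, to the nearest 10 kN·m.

M_n ≈ 1400 kN·m

A_s = 5 × 1018 = 5090 mm².
T = A_s f_y = 5090 × 415 = 2112350 N = 2112.35 kN.
From C = T: a = T/(0.85 f'_c b) = 2112350/(0.85 × 48.1 × 515) = 100.32 mm.
M_n = T(d − a/2) = 2112.35 kN × (715 − 50.16) mm = 1404.37 kN·m.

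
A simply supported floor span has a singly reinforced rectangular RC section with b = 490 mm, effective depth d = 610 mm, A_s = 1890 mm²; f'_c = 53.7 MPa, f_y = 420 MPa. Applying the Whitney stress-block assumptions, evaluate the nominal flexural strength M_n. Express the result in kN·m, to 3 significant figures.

M_n ≈ 470 kN·m

T = A_s f_y = 1890 × 420 = 793800 N = 793.8 kN.
From C = T: a = T/(0.85 f'_c b) = 793800/(0.85 × 53.7 × 490) = 35.49 mm.
M_n = T(d − a/2) = 793.8 kN × (610 − 17.745) mm = 470.13 kN·m.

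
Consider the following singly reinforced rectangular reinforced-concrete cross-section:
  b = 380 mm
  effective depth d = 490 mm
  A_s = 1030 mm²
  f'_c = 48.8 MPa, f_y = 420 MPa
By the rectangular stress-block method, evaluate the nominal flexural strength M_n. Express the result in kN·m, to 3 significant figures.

M_n ≈ 206 kN·m

T = A_s f_y = 1030 × 420 = 432600 N = 432.6 kN.
From C = T: a = T/(0.85 f'_c b) = 432600/(0.85 × 48.8 × 380) = 27.45 mm.
M_n = T(d − a/2) = 432.6 kN × (490 − 13.725) mm = 206.04 kN·m.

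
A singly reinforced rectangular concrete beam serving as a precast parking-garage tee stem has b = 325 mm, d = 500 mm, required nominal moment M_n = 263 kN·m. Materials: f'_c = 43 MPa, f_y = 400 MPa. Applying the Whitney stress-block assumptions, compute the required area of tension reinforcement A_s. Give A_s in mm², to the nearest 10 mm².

A_s ≈ 1380 mm²

With M_n = 0.85 f'_c a b (d − a/2), solve the quadratic for a:
a = d − √(d² − 2M_n/(0.85 f'_c b)) = 500 − √(500² − 2 × 263×10⁶/(0.85 × 43 × 325)) = 46.44 mm.
A_s = 0.85 f'_c a b / f_y = 0.85 × 43 × 46.44 × 325 / 400 = 1379.1 mm².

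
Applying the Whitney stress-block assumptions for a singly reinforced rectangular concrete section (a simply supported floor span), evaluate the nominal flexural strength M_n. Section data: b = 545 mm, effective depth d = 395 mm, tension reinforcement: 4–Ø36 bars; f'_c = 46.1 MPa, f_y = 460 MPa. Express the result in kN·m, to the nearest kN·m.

M_n ≈ 658 kN·m

A_s = 4 × 1018 = 4072 mm².
T = A_s f_y = 4072 × 460 = 1873120 N = 1873.12 kN.
From C = T: a = T/(0.85 f'_c b) = 1873120/(0.85 × 46.1 × 545) = 87.71 mm.
M_n = T(d − a/2) = 1873.12 kN × (395 − 43.855) mm = 657.74 kN·m.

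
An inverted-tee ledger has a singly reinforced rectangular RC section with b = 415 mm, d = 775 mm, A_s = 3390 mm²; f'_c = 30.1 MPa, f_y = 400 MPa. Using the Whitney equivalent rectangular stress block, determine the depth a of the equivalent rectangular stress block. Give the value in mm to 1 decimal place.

T = A_s f_y = 3390 × 400 = 1356000 N = 1356 kN.
Setting C = 0.85 f'_c a b equal to T: a = 1356000/(0.85 × 30.1 × 415) = 127.7 mm.

a ≈ 127.7 mm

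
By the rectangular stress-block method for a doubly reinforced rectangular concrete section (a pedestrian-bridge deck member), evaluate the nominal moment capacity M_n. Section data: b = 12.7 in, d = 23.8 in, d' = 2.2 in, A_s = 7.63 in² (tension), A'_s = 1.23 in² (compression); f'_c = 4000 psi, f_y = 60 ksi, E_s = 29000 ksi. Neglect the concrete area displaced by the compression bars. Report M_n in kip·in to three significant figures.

M_n ≈ 9030 kip·in

Assume both steels yield.
a = (A_s − A'_s) f_y/(0.85 f'_c b) = (7.63 − 1.23) × 60/(0.85 × 4 × 12.7) = 8.893 in.
c = a/β₁ = 8.893/0.85 = 10.462 in; ε'_s = 0.003(c − d')/c = 0.0024 ≥ ε_y = 0.0021, so the compression steel yields.
M_n = (A_s − A'_s) f_y (d − a/2) + A'_s f_y (d − d') = 384 × (23.8 − 4.4465) + 73.8 × (23.8 − 2.2) = 7431.7 + 1594.1 = 9025.8 kip·in.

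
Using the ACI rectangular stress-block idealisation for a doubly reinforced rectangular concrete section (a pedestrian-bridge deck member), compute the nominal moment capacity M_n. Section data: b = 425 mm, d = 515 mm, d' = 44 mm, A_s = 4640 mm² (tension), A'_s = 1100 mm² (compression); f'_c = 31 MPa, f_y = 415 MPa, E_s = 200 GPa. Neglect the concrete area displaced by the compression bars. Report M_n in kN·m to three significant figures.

Assume both tension and compression steel yield.
Net tension couple steel: A_s − A'_s = 3540 mm².
a = (A_s − A'_s) f_y / (0.85 f'_c b) = 1469100/(0.85 × 31 × 425) = 131.18 mm.
c = a/β₁ = 131.18/0.829 = 158.24 mm; ε'_s = 0.003(c − d')/c = 0.0022 ≥ f_y/E_s = 0.0021, so compression steel does yield.
M_n = (A_s − A'_s) f_y (d − a/2) + A'_s f_y (d − d') = [1469100 × (515 − 65.59) + 456500 × (515 − 44)] × 10⁻⁶ = 660.23 + 215.01 = 875.24 kN·m.

M_n ≈ 875 kN·m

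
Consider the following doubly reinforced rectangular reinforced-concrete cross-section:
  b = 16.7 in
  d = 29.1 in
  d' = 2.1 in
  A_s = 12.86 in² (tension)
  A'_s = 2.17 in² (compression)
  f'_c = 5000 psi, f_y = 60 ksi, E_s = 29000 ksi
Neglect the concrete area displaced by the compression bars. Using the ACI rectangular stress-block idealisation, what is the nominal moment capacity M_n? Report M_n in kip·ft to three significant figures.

Assume both steels yield.
a = (A_s − A'_s) f_y/(0.85 f'_c b) = (12.86 − 2.17) × 60/(0.85 × 5 × 16.7) = 9.037 in.
c = a/β₁ = 9.037/0.8 = 11.296 in; ε'_s = 0.003(c − d')/c = 0.0024 ≥ ε_y = 0.0021, so the compression steel yields.
M_n = (A_s − A'_s) f_y (d − a/2) + A'_s f_y (d − d') = 641.4 × (29.1 − 4.5185) + 130.2 × (29.1 − 2.1) = 15766.6 + 3515.4 = 19282.0 kip·in = 19282.0/12 = 1606.83 kip·ft.

M_n ≈ 1610 kip·ft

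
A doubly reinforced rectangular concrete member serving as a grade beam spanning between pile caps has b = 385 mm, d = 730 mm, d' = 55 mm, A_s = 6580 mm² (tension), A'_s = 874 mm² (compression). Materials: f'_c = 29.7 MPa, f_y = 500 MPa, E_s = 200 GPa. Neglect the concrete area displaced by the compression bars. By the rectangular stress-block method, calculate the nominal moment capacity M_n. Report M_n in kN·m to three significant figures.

Assume both tension and compression steel yield.
Net tension couple steel: A_s − A'_s = 5706 mm².
a = (A_s − A'_s) f_y / (0.85 f'_c b) = 2853000/(0.85 × 29.7 × 385) = 293.54 mm.
c = a/β₁ = 293.54/0.838 = 350.29 mm; ε'_s = 0.003(c − d')/c = 0.0025 ≥ f_y/E_s = 0.0025, so compression steel does yield.
M_n = (A_s − A'_s) f_y (d − a/2) + A'_s f_y (d − d') = [2853000 × (730 − 146.77) + 437000 × (730 − 55)] × 10⁻⁶ = 1663.96 + 294.98 = 1958.94 kN·m.

M_n ≈ 1960 kN·m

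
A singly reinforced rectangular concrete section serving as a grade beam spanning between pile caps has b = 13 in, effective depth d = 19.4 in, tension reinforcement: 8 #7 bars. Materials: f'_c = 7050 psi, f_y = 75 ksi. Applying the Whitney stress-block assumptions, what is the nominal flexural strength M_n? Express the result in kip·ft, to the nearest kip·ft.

A_s = 8 × 0.6 = 4.8 in².
T = A_s f_y = 4.8 × 75 = 360 kips.
a = T/(0.85 f'_c b) = 360/(0.85 × 7.05 × 13) = 4.621 in.
M_n = T(d − a/2) = 360 × (19.4 − 2.3105) = 6152.2 kip·in = 6152.2/12 = 512.68 kip·ft.

M_n ≈ 513 kip·ft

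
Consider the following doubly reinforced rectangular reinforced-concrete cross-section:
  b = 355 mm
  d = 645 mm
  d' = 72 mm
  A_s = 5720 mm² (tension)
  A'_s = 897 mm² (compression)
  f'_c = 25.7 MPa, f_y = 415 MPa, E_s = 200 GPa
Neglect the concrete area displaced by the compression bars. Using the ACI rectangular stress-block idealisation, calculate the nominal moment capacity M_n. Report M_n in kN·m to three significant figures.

M_n ≈ 1250 kN·m

Assume both tension and compression steel yield.
Net tension couple steel: A_s − A'_s = 4823 mm².
a = (A_s − A'_s) f_y / (0.85 f'_c b) = 2001545/(0.85 × 25.7 × 355) = 258.10 mm.
c = a/β₁ = 258.10/0.85 = 303.65 mm; ε'_s = 0.003(c − d')/c = 0.0023 ≥ f_y/E_s = 0.0021, so compression steel does yield.
M_n = (A_s − A'_s) f_y (d − a/2) + A'_s f_y (d − d') = [2001545 × (645 − 129.05) + 372255 × (645 − 72)] × 10⁻⁶ = 1032.70 + 213.30 = 1246.00 kN·m.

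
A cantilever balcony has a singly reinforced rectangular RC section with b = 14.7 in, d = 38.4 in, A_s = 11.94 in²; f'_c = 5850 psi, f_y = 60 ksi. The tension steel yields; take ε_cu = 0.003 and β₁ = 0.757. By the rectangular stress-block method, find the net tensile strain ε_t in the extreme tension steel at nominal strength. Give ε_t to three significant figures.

ε_t ≈ 0.00590

a = A_s f_y/(0.85 f'_c b) = 9.801 in.
β₁ = 0.757, so c = a/β₁ = 9.801/0.757 = 12.947 in.
From the linear strain diagram with ε_cu = 0.003: ε_t = 0.003 (d − c)/c = 0.003 × (38.4 − 12.947)/12.947 = 0.00590.
Since ε_t ≥ 0.005, the section is tension-controlled.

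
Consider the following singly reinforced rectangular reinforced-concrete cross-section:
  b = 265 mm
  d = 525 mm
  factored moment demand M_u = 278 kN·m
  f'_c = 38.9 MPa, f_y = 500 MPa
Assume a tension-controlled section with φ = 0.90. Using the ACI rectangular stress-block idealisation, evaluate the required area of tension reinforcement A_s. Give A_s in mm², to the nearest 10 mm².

M_n = M_u/φ = 278/0.90 = 308.889 kN·m.
With M_n = 0.85 f'_c a b (d − a/2), solve the quadratic for a:
a = d − √(d² − 2M_n/(0.85 f'_c b)) = 525 − √(525² − 2 × 308.889×10⁶/(0.85 × 38.9 × 265)) = 72.10 mm.
A_s = 0.85 f'_c a b / f_y = 0.85 × 38.9 × 72.10 × 265 / 500 = 1263.5 mm².

A_s ≈ 1260 mm²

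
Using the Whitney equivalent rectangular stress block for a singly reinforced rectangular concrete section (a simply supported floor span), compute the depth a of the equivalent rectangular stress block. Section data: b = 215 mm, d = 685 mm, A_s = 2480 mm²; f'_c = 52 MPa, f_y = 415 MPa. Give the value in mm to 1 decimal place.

a ≈ 108.3 mm

T = A_s f_y = 2480 × 415 = 1029200 N = 1029.2 kN.
Setting C = 0.85 f'_c a b equal to T: a = 1029200/(0.85 × 52 × 215) = 108.3 mm.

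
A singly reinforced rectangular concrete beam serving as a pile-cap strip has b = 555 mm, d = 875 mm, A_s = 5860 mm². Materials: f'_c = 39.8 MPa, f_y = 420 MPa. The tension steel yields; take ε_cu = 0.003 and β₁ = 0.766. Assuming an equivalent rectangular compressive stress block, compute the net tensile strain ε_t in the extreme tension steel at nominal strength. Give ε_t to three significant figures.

ε_t ≈ 0.0123

a = A_s f_y/(0.85 f'_c b) = 131.08 mm.
β₁ = 0.766, so c = a/β₁ = 131.08/0.766 = 171.12 mm.
From the linear strain diagram with ε_cu = 0.003: ε_t = 0.003 (d − c)/c = 0.003 × (875 − 171.12)/171.12 = 0.0123.
Since ε_t ≥ 0.005, the section is tension-controlled.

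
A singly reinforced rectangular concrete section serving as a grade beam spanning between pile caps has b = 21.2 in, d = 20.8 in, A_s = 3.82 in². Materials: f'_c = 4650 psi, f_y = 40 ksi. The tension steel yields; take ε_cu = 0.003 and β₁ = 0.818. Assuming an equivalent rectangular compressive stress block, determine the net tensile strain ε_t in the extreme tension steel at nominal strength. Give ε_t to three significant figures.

ε_t ≈ 0.0250

a = A_s f_y/(0.85 f'_c b) = 1.824 in.
β₁ = 0.818, so c = a/β₁ = 1.824/0.818 = 2.230 in.
From the linear strain diagram with ε_cu = 0.003: ε_t = 0.003 (d − c)/c = 0.003 × (20.8 − 2.230)/2.230 = 0.0250.
Since ε_t ≥ 0.005, the section is tension-controlled.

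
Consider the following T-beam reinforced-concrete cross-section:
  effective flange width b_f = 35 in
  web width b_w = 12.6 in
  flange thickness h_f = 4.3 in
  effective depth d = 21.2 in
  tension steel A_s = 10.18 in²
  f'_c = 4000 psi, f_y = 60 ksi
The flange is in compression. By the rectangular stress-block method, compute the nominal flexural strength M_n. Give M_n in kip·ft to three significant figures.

Tension: T = A_s f_y = 10.18 × 60 = 610.8 kips.
Try a within the flange: a = T/(0.85 f'_c b_f) = 610.8/(0.85 × 4 × 35) = 5.133 in.
a = 5.133 > h_f = 4.3 in: the block extends into the web. Split into flange-overhang and web parts.
C_f = 0.85 f'_c (b_f − b_w) h_f = 0.85 × 4 × (35 − 12.6) × 4.3 = 327.5 kips.
Remaining web compression depth: a_w = (T − C_f)/(0.85 f'_c b_w) = (610.8 − 327.5)/(0.85 × 4 × 12.6) = 6.613 in.
M_n = C_f(d − h_f/2) + (T − C_f)(d − a_w/2) = 327.5 × (21.2 − 2.15) + 283.3 × (21.2 − 3.3065) = 6238.9 + 5069.2 = 11308.1 kip·in.
M_n = 11308.1/12 = 942.34 kip·ft.

M_n ≈ 942 kip·ft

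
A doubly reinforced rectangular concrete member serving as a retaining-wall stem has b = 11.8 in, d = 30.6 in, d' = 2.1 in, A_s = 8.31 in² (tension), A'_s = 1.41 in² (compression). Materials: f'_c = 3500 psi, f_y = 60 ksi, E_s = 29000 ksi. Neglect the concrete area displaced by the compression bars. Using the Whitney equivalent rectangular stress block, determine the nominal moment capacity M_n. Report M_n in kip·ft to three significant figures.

M_n ≈ 1050 kip·ft

Assume both steels yield.
a = (A_s − A'_s) f_y/(0.85 f'_c b) = (8.31 − 1.41) × 60/(0.85 × 3.5 × 11.8) = 11.793 in.
c = a/β₁ = 11.793/0.85 = 13.874 in; ε'_s = 0.003(c − d')/c = 0.0025 ≥ ε_y = 0.0021, so the compression steel yields.
M_n = (A_s − A'_s) f_y (d − a/2) + A'_s f_y (d − d') = 414 × (30.6 − 5.8965) + 84.6 × (30.6 − 2.1) = 10227.2 + 2411.1 = 12638.3 kip·in = 12638.3/12 = 1053.19 kip·ft.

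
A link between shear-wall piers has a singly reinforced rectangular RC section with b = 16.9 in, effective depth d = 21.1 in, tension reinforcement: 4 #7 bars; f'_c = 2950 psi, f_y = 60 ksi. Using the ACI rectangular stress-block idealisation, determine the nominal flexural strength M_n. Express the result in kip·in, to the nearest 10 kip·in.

M_n ≈ 2790 kip·in

A_s = 4 × 0.6 = 2.4 in².
T = A_s f_y = 2.4 × 60 = 144 kips.
a = T/(0.85 f'_c b) = 144/(0.85 × 2.95 × 16.9) = 3.398 in.
M_n = T(d − a/2) = 144 × (21.1 − 1.699) = 2793.7 kip·in.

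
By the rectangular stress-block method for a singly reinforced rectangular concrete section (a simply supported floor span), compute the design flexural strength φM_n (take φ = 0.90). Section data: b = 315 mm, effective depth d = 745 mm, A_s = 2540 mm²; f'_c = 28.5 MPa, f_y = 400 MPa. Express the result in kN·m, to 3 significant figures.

T = A_s f_y = 2540 × 400 = 1016000 N = 1016 kN.
From C = T: a = T/(0.85 f'_c b) = 1016000/(0.85 × 28.5 × 315) = 133.14 mm.
M_n = T(d − a/2) = 1016 kN × (745 − 66.57) mm = 689.28 kN·m.
φM_n = 0.90 × 689.28 = 620.35 kN·m.

φM_n ≈ 620 kN·m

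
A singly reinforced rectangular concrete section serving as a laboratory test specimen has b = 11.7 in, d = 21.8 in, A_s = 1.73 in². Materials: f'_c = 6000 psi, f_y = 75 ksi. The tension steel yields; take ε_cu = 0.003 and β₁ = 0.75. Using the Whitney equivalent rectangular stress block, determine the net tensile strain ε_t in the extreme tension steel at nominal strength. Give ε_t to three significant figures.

ε_t ≈ 0.0196

a = A_s f_y/(0.85 f'_c b) = 2.174 in.
β₁ = 0.75, so c = a/β₁ = 2.174/0.75 = 2.899 in.
From the linear strain diagram with ε_cu = 0.003: ε_t = 0.003 (d − c)/c = 0.003 × (21.8 − 2.899)/2.899 = 0.0196.
Since ε_t ≥ 0.005, the section is tension-controlled.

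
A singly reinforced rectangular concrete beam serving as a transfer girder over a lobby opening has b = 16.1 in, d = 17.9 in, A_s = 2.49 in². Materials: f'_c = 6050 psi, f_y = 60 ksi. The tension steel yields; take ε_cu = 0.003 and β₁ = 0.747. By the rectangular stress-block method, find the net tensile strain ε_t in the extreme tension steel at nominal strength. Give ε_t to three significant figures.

a = A_s f_y/(0.85 f'_c b) = 1.804 in.
β₁ = 0.747, so c = a/β₁ = 1.804/0.747 = 2.415 in.
From the linear strain diagram with ε_cu = 0.003: ε_t = 0.003 (d − c)/c = 0.003 × (17.9 − 2.415)/2.415 = 0.0192.
Since ε_t ≥ 0.005, the section is tension-controlled.

ε_t ≈ 0.0192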